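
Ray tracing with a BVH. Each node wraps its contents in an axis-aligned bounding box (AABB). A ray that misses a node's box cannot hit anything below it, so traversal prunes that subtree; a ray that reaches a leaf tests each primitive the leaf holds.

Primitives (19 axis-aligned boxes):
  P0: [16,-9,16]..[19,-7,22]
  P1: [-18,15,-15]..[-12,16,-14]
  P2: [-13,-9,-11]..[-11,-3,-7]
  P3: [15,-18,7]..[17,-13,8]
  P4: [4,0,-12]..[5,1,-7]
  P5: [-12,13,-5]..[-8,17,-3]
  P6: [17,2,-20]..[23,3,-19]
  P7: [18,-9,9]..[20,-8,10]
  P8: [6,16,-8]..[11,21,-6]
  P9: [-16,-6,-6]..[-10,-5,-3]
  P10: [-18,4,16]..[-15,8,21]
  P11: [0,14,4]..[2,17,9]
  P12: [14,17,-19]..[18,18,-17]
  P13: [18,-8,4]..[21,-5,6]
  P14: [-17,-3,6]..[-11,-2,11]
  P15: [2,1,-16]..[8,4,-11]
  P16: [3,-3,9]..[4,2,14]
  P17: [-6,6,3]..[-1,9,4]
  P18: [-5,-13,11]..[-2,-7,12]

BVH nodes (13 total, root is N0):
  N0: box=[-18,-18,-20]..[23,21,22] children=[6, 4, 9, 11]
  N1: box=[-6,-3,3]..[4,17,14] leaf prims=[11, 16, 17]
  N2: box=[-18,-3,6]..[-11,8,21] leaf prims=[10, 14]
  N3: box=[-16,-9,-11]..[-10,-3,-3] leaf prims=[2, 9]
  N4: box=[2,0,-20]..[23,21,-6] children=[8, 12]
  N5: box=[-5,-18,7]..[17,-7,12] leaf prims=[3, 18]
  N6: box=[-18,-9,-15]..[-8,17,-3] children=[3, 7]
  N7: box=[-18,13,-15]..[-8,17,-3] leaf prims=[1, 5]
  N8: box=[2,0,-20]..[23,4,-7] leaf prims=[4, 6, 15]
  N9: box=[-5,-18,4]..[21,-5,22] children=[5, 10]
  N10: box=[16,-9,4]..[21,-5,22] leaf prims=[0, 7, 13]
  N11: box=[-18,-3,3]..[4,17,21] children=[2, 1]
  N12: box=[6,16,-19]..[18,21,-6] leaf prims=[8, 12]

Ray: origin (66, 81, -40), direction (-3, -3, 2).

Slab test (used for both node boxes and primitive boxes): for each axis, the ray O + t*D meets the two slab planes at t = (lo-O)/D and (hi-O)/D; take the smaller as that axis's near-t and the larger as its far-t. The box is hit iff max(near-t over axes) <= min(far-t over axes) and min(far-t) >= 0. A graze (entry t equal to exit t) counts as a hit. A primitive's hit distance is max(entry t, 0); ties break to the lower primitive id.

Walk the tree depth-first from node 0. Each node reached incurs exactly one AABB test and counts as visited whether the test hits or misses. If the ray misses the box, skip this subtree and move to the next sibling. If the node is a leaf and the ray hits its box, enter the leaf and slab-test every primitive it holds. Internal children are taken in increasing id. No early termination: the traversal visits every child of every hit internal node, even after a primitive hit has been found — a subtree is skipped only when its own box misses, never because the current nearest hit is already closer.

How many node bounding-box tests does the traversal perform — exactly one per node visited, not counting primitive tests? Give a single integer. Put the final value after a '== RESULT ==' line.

Traverse from the root:
N0 x:[43/3,28] y:[20,33] z:[10,31] -> hit [20,28], descend [4, 6, 9, 11]
  N4 x:[43/3,64/3] y:[20,27] z:[10,17] -> miss, prune
  N6 x:[74/3,28] y:[64/3,30] z:[25/2,37/2] -> miss, prune
  N9 x:[15,71/3] y:[86/3,33] z:[22,31] -> miss, prune
  N11 x:[62/3,28] y:[64/3,28] z:[43/2,61/2] -> hit [43/2,28], descend [1, 2]
    N1 x:[62/3,24] y:[64/3,28] z:[43/2,27] -> hit [43/2,24] leaf, test {P11@t=22, P16(miss), P17(miss)}
    N2 x:[77/3,28] y:[73/3,28] z:[23,61/2] -> hit [77/3,28] leaf, test {P10(miss), P14(miss)}

Visited [0, 4, 6, 9, 11, 1, 2]. Tests: 7 box, 2 leaf. Nearest: P11.

== RESULT ==
7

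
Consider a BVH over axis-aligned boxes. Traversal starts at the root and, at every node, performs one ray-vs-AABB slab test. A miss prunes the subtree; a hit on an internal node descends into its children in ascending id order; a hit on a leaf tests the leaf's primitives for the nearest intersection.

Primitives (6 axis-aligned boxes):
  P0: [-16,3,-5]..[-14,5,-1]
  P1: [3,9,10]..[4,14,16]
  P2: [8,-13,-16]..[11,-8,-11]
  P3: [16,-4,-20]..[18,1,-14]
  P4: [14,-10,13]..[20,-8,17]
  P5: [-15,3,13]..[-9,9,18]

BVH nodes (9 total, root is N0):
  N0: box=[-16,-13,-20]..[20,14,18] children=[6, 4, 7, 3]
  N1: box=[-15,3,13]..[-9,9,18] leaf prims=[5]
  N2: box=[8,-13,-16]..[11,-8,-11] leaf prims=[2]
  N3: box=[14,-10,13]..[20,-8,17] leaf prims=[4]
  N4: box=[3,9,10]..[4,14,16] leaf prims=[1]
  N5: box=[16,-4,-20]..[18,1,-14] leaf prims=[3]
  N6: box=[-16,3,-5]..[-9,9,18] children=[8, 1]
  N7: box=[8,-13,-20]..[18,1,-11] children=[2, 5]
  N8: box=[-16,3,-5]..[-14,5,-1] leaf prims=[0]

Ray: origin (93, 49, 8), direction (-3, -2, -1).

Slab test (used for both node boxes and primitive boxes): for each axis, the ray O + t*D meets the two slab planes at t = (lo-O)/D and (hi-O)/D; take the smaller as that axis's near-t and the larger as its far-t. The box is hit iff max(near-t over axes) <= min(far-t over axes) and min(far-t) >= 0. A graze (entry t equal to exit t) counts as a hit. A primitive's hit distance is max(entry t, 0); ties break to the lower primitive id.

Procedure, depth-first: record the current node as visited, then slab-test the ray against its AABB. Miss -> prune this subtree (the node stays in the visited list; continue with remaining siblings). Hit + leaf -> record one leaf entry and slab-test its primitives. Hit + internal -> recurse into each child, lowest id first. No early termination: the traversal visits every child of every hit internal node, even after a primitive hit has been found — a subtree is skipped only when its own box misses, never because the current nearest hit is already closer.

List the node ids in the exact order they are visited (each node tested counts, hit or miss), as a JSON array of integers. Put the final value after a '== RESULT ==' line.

Traverse from the root:
N0 x:[73/3,109/3] y:[35/2,31] z:[-10,28] -> hit [73/3,28], descend [3, 4, 6, 7]
  N3 x:[73/3,79/3] y:[57/2,59/2] z:[-9,-5] -> miss, prune
  N4 x:[89/3,30] y:[35/2,20] z:[-8,-2] -> miss, prune
  N6 x:[34,109/3] y:[20,23] z:[-10,13] -> miss, prune
  N7 x:[25,85/3] y:[24,31] z:[19,28] -> hit [25,28], descend [2, 5]
    N2 x:[82/3,85/3] y:[57/2,31] z:[19,24] -> miss, prune
    N5 x:[25,77/3] y:[24,53/2] z:[22,28] -> hit [25,77/3] leaf, test {P3@t=25}

Summary -> nodes [0, 3, 4, 6, 7, 2, 5]; box-tests=7; leaf-entries=1; first=P3

== RESULT ==
[0, 3, 4, 6, 7, 2, 5]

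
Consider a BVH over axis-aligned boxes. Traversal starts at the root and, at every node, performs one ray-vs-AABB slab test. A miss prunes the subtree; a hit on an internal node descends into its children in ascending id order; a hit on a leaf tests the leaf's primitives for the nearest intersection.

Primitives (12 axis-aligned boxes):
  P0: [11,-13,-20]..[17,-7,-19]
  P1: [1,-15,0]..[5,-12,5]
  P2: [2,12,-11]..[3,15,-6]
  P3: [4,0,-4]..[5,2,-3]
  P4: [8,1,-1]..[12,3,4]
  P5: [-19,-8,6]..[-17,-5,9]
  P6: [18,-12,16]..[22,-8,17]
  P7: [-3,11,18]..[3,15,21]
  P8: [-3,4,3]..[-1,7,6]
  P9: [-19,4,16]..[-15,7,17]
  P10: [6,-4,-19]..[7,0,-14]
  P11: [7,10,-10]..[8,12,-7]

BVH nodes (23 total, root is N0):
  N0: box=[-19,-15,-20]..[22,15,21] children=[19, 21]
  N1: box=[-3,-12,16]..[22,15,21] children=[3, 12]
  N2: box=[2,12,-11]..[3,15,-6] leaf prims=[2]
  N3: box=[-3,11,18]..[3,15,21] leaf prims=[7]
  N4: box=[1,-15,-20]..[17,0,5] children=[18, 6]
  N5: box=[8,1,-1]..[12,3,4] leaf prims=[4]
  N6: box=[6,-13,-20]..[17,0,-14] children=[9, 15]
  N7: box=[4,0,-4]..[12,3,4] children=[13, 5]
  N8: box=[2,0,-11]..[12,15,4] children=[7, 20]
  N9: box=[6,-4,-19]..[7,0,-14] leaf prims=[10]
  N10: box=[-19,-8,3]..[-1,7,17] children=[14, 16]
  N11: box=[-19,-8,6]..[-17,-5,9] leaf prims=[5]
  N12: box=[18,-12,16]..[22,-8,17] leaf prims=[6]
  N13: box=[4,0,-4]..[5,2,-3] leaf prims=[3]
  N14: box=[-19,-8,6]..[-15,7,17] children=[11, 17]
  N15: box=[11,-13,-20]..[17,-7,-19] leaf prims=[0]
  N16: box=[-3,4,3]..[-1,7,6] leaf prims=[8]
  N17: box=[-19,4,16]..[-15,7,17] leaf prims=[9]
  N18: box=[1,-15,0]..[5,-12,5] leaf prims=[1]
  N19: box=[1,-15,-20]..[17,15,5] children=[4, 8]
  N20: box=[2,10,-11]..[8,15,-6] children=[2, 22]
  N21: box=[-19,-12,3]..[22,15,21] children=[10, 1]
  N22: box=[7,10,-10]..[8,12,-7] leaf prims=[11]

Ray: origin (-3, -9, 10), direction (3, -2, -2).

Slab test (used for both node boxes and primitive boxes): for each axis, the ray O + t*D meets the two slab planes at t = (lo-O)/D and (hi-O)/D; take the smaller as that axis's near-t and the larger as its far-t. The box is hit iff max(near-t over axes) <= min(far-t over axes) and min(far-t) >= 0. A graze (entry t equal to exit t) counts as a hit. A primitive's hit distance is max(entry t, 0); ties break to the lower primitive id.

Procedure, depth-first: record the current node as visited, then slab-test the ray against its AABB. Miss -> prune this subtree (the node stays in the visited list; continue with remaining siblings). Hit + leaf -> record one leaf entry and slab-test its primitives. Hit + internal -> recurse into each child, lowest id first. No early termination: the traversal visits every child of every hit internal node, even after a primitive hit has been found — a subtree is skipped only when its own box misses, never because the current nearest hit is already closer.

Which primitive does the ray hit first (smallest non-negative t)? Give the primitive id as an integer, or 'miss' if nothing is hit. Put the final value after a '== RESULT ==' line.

Trace the traversal:
N0 x:[-16/3,25/3] y:[-12,3] z:[-11/2,15] -> hit [-16/3,3], descend [19, 21]
  N19 x:[4/3,20/3] y:[-12,3] z:[5/2,15] -> hit [5/2,3], descend [4, 8]
    N4 x:[4/3,20/3] y:[-9/2,3] z:[5/2,15] -> hit [5/2,3], descend [6, 18]
      N6 x:[3,20/3] y:[-9/2,2] z:[12,15] -> miss, prune
      N18 x:[4/3,8/3] y:[3/2,3] z:[5/2,5] -> hit [5/2,8/3] leaf, test {P1@t=5/2}
    N8 x:[5/3,5] y:[-12,-9/2] z:[3,21/2] -> miss, prune
  N21 x:[-16/3,25/3] y:[-12,3/2] z:[-11/2,7/2] -> hit [-16/3,3/2], descend [1, 10]
    N1 x:[0,25/3] y:[-12,3/2] z:[-11/2,-3] -> miss, prune
    N10 x:[-16/3,2/3] y:[-8,-1/2] z:[-7/2,7/2] -> miss, prune

Summary -> nodes [0, 19, 4, 6, 18, 8, 21, 1, 10]; box-tests=9; leaf-entries=1; first=P1

== RESULT ==
1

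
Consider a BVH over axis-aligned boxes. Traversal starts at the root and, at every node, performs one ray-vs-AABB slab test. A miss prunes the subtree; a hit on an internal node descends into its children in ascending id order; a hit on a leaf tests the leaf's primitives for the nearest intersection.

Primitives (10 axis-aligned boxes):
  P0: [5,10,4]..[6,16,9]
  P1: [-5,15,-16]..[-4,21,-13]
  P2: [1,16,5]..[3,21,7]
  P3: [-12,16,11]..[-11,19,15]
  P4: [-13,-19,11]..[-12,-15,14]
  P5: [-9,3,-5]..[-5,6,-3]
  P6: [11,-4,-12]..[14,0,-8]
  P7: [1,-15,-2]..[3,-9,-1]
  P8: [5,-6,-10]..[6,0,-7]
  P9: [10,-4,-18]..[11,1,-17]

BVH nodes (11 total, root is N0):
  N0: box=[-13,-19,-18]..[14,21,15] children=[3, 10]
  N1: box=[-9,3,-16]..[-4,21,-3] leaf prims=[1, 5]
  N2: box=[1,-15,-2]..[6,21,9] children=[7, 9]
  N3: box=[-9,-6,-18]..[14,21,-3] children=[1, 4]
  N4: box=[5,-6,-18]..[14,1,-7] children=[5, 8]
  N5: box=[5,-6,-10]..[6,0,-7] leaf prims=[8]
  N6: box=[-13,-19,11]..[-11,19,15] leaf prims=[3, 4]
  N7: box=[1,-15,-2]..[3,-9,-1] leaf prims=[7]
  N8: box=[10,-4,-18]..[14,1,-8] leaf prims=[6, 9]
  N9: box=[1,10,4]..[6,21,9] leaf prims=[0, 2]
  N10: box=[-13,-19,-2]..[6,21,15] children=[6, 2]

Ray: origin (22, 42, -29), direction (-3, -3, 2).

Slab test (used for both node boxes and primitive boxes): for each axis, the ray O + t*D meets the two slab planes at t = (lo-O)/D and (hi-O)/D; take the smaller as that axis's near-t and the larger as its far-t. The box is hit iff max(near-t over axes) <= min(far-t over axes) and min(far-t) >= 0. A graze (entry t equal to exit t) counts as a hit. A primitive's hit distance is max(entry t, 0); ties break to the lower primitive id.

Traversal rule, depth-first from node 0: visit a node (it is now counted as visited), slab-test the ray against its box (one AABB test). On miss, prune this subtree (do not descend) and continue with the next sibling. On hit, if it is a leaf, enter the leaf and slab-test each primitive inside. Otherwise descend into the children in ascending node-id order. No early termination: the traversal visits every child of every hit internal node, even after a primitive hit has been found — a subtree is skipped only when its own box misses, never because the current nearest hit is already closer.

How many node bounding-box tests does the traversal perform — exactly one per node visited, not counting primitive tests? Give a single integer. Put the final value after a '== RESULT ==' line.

Trace the traversal:
N0 x:[8/3,35/3] y:[7,61/3] z:[11/2,22] -> hit [7,35/3], descend [3, 10]
  N3 x:[8/3,31/3] y:[7,16] z:[11/2,13] -> hit [7,31/3], descend [1, 4]
    N1 x:[26/3,31/3] y:[7,13] z:[13/2,13] -> hit [26/3,31/3] leaf, test {P1(miss), P5(miss)}
    N4 x:[8/3,17/3] y:[41/3,16] z:[11/2,11] -> miss, prune
  N10 x:[16/3,35/3] y:[7,61/3] z:[27/2,22] -> miss, prune

Summary -> nodes [0, 3, 1, 4, 10]; box-tests=5; leaf-entries=1; first=miss

== RESULT ==
5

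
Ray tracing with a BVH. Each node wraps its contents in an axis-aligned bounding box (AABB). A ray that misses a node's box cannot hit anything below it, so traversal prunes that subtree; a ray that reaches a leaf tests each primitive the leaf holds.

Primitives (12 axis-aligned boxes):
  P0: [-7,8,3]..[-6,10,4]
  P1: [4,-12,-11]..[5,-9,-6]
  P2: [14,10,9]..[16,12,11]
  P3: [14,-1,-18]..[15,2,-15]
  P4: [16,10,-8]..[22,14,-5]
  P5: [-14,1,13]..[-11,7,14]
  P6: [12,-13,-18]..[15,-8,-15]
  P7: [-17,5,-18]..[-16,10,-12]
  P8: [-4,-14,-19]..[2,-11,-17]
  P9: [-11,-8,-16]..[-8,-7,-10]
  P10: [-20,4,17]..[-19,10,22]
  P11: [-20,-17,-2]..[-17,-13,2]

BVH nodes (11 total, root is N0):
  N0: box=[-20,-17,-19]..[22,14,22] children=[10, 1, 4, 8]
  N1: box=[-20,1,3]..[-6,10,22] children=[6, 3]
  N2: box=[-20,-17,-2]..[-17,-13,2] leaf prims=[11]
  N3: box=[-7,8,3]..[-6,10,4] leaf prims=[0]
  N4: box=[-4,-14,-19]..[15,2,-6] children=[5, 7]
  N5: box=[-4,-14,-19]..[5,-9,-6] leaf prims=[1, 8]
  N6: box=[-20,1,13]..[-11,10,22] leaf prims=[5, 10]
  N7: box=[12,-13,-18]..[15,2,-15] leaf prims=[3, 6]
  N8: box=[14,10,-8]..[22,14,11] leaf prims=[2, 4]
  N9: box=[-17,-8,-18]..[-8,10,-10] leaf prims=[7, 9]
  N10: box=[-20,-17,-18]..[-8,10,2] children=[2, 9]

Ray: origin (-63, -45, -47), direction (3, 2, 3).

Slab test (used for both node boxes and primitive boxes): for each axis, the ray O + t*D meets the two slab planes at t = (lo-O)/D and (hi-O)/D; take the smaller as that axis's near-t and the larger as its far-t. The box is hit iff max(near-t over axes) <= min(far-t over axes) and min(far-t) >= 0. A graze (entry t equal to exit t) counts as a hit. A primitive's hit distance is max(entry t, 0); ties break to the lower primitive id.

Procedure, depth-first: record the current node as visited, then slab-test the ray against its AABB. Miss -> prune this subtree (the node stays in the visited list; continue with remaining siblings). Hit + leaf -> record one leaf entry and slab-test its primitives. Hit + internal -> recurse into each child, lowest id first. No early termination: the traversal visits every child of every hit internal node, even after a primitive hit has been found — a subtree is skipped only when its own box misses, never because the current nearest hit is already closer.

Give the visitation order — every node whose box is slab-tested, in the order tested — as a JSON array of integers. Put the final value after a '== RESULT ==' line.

Walk:
N0 x:[43/3,85/3] y:[14,59/2] z:[28/3,23] -> hit [43/3,23], descend [1, 4, 8, 10]
  N1 x:[43/3,19] y:[23,55/2] z:[50/3,23] -> miss, prune
  N4 x:[59/3,26] y:[31/2,47/2] z:[28/3,41/3] -> miss, prune
  N8 x:[77/3,85/3] y:[55/2,59/2] z:[13,58/3] -> miss, prune
  N10 x:[43/3,55/3] y:[14,55/2] z:[29/3,49/3] -> hit [43/3,49/3], descend [2, 9]
    N2 x:[43/3,46/3] y:[14,16] z:[15,49/3] -> hit [15,46/3] leaf, test {P11@t=15}
    N9 x:[46/3,55/3] y:[37/2,55/2] z:[29/3,37/3] -> miss, prune

7 AABB tests over nodes [0, 1, 4, 8, 10, 2, 9]; 1 leaf entered; closest P11.

== RESULT ==
[0, 1, 4, 8, 10, 2, 9]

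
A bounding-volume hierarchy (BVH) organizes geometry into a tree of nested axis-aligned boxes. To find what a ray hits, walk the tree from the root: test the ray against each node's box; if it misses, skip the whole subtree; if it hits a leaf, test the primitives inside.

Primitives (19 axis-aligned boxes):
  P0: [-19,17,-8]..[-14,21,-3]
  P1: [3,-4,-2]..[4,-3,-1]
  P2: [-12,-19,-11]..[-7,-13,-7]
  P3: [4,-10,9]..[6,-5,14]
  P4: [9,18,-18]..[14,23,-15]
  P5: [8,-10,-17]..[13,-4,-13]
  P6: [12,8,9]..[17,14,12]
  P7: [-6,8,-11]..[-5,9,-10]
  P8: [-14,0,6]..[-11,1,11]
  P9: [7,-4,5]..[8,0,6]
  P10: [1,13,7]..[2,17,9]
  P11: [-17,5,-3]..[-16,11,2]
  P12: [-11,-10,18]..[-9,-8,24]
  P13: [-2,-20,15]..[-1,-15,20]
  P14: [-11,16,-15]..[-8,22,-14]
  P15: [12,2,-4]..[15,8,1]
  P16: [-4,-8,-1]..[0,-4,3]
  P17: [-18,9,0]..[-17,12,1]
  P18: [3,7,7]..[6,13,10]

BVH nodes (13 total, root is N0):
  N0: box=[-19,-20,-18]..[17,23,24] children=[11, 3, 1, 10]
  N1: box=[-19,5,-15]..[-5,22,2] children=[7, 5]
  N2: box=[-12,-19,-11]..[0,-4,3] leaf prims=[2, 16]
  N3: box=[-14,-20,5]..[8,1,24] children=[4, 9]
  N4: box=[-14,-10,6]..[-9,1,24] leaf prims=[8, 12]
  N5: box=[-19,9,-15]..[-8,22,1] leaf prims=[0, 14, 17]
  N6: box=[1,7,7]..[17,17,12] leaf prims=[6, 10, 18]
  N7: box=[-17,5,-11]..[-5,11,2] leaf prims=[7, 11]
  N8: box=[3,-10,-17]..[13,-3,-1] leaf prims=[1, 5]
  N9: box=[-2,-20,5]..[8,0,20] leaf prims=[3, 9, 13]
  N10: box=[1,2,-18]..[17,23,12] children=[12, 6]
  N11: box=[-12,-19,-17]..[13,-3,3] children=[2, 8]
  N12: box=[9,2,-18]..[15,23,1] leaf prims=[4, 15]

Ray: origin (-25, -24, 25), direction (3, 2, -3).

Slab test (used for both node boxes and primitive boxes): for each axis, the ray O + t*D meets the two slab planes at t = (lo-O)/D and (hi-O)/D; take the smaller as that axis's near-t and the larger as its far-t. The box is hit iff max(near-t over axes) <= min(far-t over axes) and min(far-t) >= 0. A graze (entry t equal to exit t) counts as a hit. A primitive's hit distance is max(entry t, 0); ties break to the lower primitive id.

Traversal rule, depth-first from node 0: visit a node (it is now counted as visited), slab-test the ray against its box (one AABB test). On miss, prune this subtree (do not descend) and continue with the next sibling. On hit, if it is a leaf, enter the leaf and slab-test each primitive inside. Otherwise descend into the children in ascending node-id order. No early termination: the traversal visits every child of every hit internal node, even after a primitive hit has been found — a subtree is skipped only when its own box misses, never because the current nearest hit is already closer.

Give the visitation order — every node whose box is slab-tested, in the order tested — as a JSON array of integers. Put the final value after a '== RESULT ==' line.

Traverse from the root:
N0 x:[2,14] y:[2,47/2] z:[1/3,43/3] -> hit [2,14], descend [1, 3, 10, 11]
  N1 x:[2,20/3] y:[29/2,23] z:[23/3,40/3] -> miss, prune
  N3 x:[11/3,11] y:[2,25/2] z:[1/3,20/3] -> hit [11/3,20/3], descend [4, 9]
    N4 x:[11/3,16/3] y:[7,25/2] z:[1/3,19/3] -> miss, prune
    N9 x:[23/3,11] y:[2,12] z:[5/3,20/3] -> miss, prune
  N10 x:[26/3,14] y:[13,47/2] z:[13/3,43/3] -> hit [13,14], descend [6, 12]
    N6 x:[26/3,14] y:[31/2,41/2] z:[13/3,6] -> miss, prune
    N12 x:[34/3,40/3] y:[13,47/2] z:[8,43/3] -> hit [13,40/3] leaf, test {P4(miss), P15(miss)}
  N11 x:[13/3,38/3] y:[5/2,21/2] z:[22/3,14] -> hit [22/3,21/2], descend [2, 8]
    N2 x:[13/3,25/3] y:[5/2,10] z:[22/3,12] -> hit [22/3,25/3] leaf, test {P2(miss), P16@t=8}
    N8 x:[28/3,38/3] y:[7,21/2] z:[26/3,14] -> hit [28/3,21/2] leaf, test {P1(miss), P5(miss)}

order=[0, 1, 3, 4, 9, 10, 6, 12, 11, 2, 8]  |boxes|=11  |leaves|=3  hit=P16

== RESULT ==
[0, 1, 3, 4, 9, 10, 6, 12, 11, 2, 8]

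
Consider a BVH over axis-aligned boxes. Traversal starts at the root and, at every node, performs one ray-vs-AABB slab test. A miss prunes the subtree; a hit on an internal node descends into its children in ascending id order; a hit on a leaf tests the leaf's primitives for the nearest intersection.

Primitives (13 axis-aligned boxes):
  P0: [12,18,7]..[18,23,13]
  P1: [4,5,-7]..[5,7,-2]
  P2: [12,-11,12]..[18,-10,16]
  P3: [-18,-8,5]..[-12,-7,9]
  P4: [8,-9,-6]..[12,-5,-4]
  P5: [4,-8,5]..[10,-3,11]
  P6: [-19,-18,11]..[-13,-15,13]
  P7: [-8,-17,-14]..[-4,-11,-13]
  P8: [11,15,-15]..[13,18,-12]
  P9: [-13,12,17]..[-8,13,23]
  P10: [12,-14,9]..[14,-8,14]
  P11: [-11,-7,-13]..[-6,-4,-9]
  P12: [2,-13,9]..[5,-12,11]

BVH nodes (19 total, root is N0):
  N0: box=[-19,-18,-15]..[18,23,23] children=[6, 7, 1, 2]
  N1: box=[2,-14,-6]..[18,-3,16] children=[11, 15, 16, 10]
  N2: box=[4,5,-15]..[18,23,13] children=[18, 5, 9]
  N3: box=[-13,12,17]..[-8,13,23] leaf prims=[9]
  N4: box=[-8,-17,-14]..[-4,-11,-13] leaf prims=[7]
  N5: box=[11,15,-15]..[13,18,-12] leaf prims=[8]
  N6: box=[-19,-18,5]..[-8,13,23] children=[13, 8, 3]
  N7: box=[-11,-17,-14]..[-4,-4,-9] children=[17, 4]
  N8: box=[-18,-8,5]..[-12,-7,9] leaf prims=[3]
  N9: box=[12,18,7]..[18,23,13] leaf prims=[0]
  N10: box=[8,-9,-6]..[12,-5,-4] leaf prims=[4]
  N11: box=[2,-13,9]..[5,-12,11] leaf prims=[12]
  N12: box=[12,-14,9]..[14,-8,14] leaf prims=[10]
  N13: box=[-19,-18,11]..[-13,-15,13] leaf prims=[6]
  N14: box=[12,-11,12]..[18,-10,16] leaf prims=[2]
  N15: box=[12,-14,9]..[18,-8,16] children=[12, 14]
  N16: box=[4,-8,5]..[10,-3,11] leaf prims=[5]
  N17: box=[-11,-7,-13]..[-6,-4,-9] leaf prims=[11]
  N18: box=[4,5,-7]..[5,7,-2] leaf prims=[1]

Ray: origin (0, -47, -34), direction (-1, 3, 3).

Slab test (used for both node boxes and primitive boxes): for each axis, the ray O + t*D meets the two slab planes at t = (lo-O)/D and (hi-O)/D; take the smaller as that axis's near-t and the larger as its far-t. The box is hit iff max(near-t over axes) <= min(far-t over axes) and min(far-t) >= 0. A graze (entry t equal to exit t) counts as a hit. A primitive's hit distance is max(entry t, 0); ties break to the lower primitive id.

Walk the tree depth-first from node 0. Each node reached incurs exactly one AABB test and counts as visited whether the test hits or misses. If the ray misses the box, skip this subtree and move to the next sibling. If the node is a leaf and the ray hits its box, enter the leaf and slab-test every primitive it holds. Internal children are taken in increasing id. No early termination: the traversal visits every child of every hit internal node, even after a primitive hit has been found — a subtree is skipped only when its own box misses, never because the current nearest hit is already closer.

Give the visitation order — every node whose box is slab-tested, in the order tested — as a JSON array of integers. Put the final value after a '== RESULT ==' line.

Trace the traversal:
N0 x:[-18,19] y:[29/3,70/3] z:[19/3,19] -> hit [29/3,19], descend [1, 2, 6, 7]
  N1 x:[-18,-2] y:[11,44/3] z:[28/3,50/3] -> miss, prune
  N2 x:[-18,-4] y:[52/3,70/3] z:[19/3,47/3] -> miss, prune
  N6 x:[8,19] y:[29/3,20] z:[13,19] -> hit [13,19], descend [3, 8, 13]
    N3 x:[8,13] y:[59/3,20] z:[17,19] -> miss, prune
    N8 x:[12,18] y:[13,40/3] z:[13,43/3] -> hit [13,40/3] leaf, test {P3@t=13}
    N13 x:[13,19] y:[29/3,32/3] z:[15,47/3] -> miss, prune
  N7 x:[4,11] y:[10,43/3] z:[20/3,25/3] -> miss, prune

8 AABB tests over nodes [0, 1, 2, 6, 3, 8, 13, 7]; 1 leaf entered; closest P3.

== RESULT ==
[0, 1, 2, 6, 3, 8, 13, 7]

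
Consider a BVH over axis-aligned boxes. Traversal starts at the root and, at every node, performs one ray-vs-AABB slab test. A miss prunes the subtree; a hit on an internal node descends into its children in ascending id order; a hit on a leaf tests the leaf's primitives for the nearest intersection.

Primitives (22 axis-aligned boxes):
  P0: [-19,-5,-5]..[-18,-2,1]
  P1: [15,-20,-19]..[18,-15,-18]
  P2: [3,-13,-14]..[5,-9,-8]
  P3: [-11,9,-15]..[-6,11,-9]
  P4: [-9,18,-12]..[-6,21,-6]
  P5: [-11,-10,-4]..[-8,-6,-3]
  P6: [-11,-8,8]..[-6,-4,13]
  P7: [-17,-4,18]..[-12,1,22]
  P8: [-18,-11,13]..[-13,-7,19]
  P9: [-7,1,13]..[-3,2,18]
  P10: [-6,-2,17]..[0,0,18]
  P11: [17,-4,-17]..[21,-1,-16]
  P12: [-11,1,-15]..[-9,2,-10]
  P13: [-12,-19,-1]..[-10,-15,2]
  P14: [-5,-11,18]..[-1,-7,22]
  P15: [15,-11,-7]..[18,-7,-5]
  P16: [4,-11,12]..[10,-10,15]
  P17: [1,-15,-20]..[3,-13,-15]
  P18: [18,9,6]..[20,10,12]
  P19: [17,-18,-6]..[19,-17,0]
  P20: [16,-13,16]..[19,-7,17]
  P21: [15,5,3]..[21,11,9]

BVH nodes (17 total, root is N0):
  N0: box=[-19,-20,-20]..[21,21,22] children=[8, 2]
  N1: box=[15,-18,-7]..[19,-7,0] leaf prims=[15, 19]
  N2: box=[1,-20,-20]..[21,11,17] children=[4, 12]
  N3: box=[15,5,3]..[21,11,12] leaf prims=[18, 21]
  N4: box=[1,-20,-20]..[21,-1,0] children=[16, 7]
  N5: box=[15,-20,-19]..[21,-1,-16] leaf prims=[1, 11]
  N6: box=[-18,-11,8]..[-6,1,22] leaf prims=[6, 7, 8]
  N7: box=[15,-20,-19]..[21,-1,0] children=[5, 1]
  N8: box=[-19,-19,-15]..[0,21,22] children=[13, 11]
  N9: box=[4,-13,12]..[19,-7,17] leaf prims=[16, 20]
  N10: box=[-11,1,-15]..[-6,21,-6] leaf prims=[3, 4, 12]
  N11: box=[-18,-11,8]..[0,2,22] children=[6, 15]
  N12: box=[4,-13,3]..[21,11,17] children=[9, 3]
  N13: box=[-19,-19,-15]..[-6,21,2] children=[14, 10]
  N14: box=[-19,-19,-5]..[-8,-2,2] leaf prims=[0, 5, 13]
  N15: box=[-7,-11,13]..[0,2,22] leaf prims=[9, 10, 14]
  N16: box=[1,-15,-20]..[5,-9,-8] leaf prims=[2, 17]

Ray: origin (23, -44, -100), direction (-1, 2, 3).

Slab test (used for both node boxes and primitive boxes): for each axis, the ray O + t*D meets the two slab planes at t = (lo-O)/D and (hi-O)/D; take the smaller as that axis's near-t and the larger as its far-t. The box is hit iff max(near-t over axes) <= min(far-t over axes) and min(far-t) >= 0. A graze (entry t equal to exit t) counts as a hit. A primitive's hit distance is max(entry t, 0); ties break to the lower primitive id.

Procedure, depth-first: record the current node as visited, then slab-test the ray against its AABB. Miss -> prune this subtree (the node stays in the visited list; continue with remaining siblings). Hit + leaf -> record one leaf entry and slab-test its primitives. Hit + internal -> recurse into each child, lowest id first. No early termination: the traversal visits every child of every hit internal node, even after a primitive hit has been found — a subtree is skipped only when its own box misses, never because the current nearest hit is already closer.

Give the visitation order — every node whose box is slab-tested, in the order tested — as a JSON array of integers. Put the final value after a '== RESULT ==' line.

Traverse from the root:
N0 x:[2,42] y:[12,65/2] z:[80/3,122/3] -> hit [80/3,65/2], descend [2, 8]
  N2 x:[2,22] y:[12,55/2] z:[80/3,39] -> miss, prune
  N8 x:[23,42] y:[25/2,65/2] z:[85/3,122/3] -> hit [85/3,65/2], descend [11, 13]
    N11 x:[23,41] y:[33/2,23] z:[36,122/3] -> miss, prune
    N13 x:[29,42] y:[25/2,65/2] z:[85/3,34] -> hit [29,65/2], descend [10, 14]
      N10 x:[29,34] y:[45/2,65/2] z:[85/3,94/3] -> hit [29,94/3] leaf, test {P3(miss), P4@t=31, P12(miss)}
      N14 x:[31,42] y:[25/2,21] z:[95/3,34] -> miss, prune

order=[0, 2, 8, 11, 13, 10, 14]  |boxes|=7  |leaves|=1  hit=P4

== RESULT ==
[0, 2, 8, 11, 13, 10, 14]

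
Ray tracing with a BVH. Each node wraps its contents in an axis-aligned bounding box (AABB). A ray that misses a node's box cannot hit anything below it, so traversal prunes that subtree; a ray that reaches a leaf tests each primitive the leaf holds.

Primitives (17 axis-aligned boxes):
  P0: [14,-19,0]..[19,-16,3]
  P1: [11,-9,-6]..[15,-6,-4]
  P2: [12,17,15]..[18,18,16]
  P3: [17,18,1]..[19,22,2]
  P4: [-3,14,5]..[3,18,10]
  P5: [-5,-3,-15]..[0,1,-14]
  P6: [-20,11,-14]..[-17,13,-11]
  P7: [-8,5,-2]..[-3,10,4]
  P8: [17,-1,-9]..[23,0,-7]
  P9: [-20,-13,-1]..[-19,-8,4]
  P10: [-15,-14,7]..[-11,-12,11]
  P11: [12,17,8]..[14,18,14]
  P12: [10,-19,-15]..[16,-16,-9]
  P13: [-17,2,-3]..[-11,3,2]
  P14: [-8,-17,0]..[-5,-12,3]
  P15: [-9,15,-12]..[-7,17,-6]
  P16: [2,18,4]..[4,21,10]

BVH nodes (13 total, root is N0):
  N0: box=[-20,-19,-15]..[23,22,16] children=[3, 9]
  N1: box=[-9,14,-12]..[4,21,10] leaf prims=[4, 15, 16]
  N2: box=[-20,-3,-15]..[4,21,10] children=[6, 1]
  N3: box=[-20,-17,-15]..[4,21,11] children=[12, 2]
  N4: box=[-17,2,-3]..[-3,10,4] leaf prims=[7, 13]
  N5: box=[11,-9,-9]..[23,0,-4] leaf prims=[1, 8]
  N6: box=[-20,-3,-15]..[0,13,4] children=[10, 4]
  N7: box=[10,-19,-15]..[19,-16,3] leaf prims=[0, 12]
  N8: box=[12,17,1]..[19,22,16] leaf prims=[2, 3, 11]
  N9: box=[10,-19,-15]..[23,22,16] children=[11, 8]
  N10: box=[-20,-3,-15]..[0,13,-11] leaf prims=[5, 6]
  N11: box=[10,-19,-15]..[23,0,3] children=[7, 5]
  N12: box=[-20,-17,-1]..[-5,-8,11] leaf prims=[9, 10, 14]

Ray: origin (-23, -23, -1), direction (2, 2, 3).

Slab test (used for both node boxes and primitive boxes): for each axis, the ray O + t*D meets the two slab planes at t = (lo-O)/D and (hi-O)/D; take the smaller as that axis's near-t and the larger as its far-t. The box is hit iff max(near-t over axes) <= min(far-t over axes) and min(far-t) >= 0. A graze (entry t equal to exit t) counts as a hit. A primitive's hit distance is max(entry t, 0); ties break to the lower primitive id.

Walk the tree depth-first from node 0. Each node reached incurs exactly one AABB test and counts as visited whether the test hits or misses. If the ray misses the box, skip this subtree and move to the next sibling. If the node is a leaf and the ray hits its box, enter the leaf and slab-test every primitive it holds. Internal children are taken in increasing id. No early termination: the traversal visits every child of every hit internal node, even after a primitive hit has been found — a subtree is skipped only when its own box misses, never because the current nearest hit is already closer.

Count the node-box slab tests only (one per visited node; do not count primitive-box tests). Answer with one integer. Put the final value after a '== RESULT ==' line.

Trace the traversal:
N0 x:[3/2,23] y:[2,45/2] z:[-14/3,17/3] -> hit [2,17/3], descend [3, 9]
  N3 x:[3/2,27/2] y:[3,22] z:[-14/3,4] -> hit [3,4], descend [2, 12]
    N2 x:[3/2,27/2] y:[10,22] z:[-14/3,11/3] -> miss, prune
    N12 x:[3/2,9] y:[3,15/2] z:[0,4] -> hit [3,4] leaf, test {P9(miss), P10(miss), P14(miss)}
  N9 x:[33/2,23] y:[2,45/2] z:[-14/3,17/3] -> miss, prune

Summary -> nodes [0, 3, 2, 12, 9]; box-tests=5; leaf-entries=1; first=miss

== RESULT ==
5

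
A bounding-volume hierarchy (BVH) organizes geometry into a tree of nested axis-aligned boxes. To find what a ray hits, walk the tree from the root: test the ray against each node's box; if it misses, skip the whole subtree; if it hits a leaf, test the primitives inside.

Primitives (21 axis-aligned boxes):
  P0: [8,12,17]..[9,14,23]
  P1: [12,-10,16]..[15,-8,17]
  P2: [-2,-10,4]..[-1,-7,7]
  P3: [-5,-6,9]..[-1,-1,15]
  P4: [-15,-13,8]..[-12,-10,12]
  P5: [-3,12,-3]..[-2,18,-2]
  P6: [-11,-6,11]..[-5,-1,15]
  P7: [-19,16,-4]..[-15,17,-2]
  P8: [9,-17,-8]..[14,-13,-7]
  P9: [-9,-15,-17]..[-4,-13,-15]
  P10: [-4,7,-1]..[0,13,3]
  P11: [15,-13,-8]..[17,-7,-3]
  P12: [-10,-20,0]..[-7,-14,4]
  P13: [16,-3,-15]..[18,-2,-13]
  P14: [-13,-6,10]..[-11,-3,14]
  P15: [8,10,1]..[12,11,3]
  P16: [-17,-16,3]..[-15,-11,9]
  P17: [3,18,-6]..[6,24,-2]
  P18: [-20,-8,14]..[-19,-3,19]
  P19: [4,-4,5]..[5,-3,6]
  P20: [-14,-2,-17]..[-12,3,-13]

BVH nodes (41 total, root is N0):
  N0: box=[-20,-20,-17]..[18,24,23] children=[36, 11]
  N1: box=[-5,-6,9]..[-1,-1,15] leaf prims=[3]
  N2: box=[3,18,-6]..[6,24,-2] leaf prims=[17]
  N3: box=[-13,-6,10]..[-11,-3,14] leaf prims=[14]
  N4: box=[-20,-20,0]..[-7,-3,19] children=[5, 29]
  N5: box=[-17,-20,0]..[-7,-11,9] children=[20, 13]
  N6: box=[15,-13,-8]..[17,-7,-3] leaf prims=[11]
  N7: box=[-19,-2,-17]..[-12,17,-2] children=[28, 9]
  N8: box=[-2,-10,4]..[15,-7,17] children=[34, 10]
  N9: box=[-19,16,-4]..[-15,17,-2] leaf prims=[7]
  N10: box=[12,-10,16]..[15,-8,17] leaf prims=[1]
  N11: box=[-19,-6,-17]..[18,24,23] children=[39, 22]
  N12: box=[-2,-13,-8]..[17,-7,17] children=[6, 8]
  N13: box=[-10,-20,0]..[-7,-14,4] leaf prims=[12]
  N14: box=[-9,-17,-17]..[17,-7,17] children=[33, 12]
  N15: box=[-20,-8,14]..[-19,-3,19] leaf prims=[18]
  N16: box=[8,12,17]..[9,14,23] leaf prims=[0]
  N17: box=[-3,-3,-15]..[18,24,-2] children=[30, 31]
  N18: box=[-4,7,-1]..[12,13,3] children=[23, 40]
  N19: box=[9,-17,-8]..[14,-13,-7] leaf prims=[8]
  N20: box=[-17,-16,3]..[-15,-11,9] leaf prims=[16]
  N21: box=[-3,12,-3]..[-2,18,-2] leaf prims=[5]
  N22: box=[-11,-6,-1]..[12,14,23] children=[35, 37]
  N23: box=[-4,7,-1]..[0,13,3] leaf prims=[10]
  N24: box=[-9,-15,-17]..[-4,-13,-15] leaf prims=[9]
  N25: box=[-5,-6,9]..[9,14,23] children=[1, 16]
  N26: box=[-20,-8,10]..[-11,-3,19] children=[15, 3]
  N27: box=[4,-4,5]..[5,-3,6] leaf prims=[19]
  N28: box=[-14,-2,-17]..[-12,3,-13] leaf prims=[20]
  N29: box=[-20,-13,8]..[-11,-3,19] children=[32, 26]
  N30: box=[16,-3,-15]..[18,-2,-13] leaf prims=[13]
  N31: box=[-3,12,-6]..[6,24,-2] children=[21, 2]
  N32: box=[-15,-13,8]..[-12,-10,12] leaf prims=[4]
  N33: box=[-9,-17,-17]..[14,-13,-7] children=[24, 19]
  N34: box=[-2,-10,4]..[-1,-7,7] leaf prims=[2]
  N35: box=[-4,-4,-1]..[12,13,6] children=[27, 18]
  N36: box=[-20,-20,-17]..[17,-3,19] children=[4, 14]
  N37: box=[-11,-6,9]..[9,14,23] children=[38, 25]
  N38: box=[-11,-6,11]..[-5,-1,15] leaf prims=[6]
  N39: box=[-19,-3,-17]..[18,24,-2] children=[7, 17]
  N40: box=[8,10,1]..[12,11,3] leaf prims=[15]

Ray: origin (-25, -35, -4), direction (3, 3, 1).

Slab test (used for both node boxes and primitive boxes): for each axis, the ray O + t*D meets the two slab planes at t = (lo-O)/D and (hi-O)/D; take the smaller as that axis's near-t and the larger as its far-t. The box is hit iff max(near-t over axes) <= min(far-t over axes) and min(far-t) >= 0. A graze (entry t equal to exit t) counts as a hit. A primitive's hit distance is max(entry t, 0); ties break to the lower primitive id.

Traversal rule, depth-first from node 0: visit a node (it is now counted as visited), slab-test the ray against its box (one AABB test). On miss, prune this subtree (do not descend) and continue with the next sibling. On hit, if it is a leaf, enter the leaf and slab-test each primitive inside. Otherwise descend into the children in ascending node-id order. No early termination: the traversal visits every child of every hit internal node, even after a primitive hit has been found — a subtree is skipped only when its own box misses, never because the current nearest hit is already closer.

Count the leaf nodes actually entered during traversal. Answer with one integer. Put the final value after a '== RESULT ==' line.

Traverse from the root:
N0 x:[5/3,43/3] y:[5,59/3] z:[-13,27] -> hit [5,43/3], descend [11, 36]
  N11 x:[2,43/3] y:[29/3,59/3] z:[-13,27] -> hit [29/3,43/3], descend [22, 39]
    N22 x:[14/3,37/3] y:[29/3,49/3] z:[3,27] -> hit [29/3,37/3], descend [35, 37]
      N35 x:[7,37/3] y:[31/3,16] z:[3,10] -> miss, prune
      N37 x:[14/3,34/3] y:[29/3,49/3] z:[13,27] -> miss, prune
    N39 x:[2,43/3] y:[32/3,59/3] z:[-13,2] -> miss, prune
  N36 x:[5/3,14] y:[5,32/3] z:[-13,23] -> hit [5,32/3], descend [4, 14]
    N4 x:[5/3,6] y:[5,32/3] z:[4,23] -> hit [5,6], descend [5, 29]
      N5 x:[8/3,6] y:[5,8] z:[4,13] -> hit [5,6], descend [13, 20]
        N13 x:[5,6] y:[5,7] z:[4,8] -> hit [5,6] leaf, test {P12@t=5}
        N20 x:[8/3,10/3] y:[19/3,8] z:[7,13] -> miss, prune
      N29 x:[5/3,14/3] y:[22/3,32/3] z:[12,23] -> miss, prune
    N14 x:[16/3,14] y:[6,28/3] z:[-13,21] -> hit [6,28/3], descend [12, 33]
      N12 x:[23/3,14] y:[22/3,28/3] z:[-4,21] -> hit [23/3,28/3], descend [6, 8]
        N6 x:[40/3,14] y:[22/3,28/3] z:[-4,1] -> miss, prune
        N8 x:[23/3,40/3] y:[25/3,28/3] z:[8,21] -> hit [25/3,28/3], descend [10, 34]
          N10 x:[37/3,40/3] y:[25/3,9] z:[20,21] -> miss, prune
          N34 x:[23/3,8] y:[25/3,28/3] z:[8,11] -> miss, prune
      N33 x:[16/3,13] y:[6,22/3] z:[-13,-3] -> miss, prune

Visited [0, 11, 22, 35, 37, 39, 36, 4, 5, 13, 20, 29, 14, 12, 6, 8, 10, 34, 33]. Tests: 19 box, 1 leaf. Nearest: P12.

== RESULT ==
1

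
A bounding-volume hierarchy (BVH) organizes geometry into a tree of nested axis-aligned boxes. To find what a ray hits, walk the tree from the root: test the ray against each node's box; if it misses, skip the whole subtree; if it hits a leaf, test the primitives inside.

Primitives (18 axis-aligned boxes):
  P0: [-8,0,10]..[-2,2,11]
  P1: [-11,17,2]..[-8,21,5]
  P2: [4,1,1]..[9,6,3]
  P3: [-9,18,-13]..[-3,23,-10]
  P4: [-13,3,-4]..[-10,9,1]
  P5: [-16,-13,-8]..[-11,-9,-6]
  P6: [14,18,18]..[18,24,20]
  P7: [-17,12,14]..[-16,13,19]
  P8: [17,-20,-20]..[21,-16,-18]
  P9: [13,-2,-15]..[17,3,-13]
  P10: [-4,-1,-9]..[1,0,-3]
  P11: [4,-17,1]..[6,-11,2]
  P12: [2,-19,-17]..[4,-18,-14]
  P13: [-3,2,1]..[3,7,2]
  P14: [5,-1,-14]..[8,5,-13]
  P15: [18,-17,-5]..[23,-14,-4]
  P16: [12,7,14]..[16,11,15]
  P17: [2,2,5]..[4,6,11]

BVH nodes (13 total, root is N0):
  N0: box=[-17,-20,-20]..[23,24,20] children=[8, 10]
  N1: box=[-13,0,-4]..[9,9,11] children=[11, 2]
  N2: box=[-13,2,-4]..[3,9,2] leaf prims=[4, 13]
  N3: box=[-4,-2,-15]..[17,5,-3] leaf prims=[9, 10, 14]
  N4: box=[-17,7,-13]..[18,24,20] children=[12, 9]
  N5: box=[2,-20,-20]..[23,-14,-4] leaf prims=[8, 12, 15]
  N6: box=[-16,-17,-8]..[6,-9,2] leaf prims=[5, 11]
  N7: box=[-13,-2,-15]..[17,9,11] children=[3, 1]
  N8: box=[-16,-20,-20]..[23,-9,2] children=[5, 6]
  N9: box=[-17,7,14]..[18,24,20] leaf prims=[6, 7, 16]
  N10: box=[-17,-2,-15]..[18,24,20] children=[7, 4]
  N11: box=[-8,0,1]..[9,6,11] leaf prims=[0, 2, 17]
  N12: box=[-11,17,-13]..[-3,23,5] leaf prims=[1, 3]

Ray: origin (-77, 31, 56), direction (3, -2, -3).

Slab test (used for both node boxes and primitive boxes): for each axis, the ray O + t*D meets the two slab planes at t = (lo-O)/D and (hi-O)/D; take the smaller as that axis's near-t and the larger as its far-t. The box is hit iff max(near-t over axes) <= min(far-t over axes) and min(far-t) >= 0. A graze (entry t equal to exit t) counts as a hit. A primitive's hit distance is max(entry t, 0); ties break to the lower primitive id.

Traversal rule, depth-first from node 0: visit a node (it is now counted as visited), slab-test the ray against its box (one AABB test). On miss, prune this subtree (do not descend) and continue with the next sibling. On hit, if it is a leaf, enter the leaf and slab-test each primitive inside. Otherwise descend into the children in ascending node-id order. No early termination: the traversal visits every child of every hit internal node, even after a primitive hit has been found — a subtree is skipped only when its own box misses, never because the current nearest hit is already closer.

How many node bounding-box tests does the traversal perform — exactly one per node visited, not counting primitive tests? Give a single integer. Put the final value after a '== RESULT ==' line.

Walk:
N0 x:[20,100/3] y:[7/2,51/2] z:[12,76/3] -> hit [20,76/3], descend [8, 10]
  N8 x:[61/3,100/3] y:[20,51/2] z:[18,76/3] -> hit [61/3,76/3], descend [5, 6]
    N5 x:[79/3,100/3] y:[45/2,51/2] z:[20,76/3] -> miss, prune
    N6 x:[61/3,83/3] y:[20,24] z:[18,64/3] -> hit [61/3,64/3] leaf, test {P5@t=62/3, P11(miss)}
  N10 x:[20,95/3] y:[7/2,33/2] z:[12,71/3] -> miss, prune

Summary -> nodes [0, 8, 5, 6, 10]; box-tests=5; leaf-entries=1; first=P5

== RESULT ==
5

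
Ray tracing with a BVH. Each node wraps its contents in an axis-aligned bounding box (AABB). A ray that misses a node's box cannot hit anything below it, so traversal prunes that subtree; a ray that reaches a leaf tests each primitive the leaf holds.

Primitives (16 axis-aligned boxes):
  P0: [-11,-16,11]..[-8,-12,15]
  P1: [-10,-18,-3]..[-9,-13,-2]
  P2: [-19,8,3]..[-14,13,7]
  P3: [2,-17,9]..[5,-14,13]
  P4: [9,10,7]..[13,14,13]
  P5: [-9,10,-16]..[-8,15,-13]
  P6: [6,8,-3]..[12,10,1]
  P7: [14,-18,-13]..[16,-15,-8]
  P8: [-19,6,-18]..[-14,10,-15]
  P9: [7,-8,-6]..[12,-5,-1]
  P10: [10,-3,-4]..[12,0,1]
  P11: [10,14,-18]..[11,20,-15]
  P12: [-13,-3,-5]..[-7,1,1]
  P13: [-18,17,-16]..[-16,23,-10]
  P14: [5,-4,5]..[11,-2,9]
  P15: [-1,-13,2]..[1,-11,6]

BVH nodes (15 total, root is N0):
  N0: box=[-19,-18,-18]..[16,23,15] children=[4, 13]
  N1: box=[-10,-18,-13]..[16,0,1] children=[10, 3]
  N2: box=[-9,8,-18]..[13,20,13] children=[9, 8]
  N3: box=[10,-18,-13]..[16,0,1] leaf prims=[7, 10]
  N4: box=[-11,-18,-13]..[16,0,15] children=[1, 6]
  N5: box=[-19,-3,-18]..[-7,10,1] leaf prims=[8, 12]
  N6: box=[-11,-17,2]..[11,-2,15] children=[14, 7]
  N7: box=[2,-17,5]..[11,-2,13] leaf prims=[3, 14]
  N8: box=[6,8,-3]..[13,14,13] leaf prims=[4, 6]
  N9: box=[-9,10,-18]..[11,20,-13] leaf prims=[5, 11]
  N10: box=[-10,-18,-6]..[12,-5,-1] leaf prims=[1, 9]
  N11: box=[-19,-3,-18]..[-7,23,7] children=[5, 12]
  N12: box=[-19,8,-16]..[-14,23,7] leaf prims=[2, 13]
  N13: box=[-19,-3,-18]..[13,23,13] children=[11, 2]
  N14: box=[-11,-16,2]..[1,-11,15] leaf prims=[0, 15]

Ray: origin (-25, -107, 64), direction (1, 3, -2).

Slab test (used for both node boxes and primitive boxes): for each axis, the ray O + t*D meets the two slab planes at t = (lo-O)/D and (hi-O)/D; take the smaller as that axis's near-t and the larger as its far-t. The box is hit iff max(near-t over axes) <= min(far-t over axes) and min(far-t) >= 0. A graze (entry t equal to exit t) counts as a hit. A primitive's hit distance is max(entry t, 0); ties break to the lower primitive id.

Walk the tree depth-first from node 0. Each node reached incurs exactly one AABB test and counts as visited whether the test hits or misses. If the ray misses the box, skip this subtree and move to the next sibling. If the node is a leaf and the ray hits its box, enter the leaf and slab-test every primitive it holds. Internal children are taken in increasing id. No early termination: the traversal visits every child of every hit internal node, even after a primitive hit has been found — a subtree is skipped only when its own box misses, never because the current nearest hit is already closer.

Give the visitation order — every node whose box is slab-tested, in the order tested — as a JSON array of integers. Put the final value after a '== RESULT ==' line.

Walk:
N0 x:[6,41] y:[89/3,130/3] z:[49/2,41] -> hit [89/3,41], descend [4, 13]
  N4 x:[14,41] y:[89/3,107/3] z:[49/2,77/2] -> hit [89/3,107/3], descend [1, 6]
    N1 x:[15,41] y:[89/3,107/3] z:[63/2,77/2] -> hit [63/2,107/3], descend [3, 10]
      N3 x:[35,41] y:[89/3,107/3] z:[63/2,77/2] -> hit [35,107/3] leaf, test {P7(miss), P10(miss)}
      N10 x:[15,37] y:[89/3,34] z:[65/2,35] -> hit [65/2,34] leaf, test {P1(miss), P9@t=33}
    N6 x:[14,36] y:[30,35] z:[49/2,31] -> hit [30,31], descend [7, 14]
      N7 x:[27,36] y:[30,35] z:[51/2,59/2] -> miss, prune
      N14 x:[14,26] y:[91/3,32] z:[49/2,31] -> miss, prune
  N13 x:[6,38] y:[104/3,130/3] z:[51/2,41] -> hit [104/3,38], descend [2, 11]
    N2 x:[16,38] y:[115/3,127/3] z:[51/2,41] -> miss, prune
    N11 x:[6,18] y:[104/3,130/3] z:[57/2,41] -> miss, prune

order=[0, 4, 1, 3, 10, 6, 7, 14, 13, 2, 11]  |boxes|=11  |leaves|=2  hit=P9

== RESULT ==
[0, 4, 1, 3, 10, 6, 7, 14, 13, 2, 11]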